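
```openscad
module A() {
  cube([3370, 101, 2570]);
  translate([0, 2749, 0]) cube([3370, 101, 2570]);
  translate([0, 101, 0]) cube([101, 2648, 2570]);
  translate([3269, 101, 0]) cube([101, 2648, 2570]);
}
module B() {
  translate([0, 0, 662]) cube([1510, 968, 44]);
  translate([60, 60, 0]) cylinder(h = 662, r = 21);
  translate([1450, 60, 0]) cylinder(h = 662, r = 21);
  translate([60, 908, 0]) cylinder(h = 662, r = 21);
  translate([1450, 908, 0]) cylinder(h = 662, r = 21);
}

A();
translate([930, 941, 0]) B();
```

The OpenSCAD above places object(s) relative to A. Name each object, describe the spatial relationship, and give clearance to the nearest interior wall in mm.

A is a house frame. B is a table. The table sits inside the house frame, centred. The clearance to the nearest interior wall is 829 mm.

Clearances: x = 829, y = 840; minimum 829 mm.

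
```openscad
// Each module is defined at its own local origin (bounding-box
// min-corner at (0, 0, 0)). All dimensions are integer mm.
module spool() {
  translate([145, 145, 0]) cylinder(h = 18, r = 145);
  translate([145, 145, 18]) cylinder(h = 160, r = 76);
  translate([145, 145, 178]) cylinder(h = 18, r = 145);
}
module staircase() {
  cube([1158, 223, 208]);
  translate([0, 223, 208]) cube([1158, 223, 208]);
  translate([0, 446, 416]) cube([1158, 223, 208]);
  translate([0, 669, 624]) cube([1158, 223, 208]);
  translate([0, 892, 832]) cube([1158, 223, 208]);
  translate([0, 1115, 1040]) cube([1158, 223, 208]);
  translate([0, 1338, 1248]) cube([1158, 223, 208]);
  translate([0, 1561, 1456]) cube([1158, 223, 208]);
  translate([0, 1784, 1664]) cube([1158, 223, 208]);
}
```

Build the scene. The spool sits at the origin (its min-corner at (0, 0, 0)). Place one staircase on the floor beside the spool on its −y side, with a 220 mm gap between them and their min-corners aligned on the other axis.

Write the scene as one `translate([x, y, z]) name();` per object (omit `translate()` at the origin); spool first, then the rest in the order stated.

spool();
translate([0, -2227, 0]) staircase();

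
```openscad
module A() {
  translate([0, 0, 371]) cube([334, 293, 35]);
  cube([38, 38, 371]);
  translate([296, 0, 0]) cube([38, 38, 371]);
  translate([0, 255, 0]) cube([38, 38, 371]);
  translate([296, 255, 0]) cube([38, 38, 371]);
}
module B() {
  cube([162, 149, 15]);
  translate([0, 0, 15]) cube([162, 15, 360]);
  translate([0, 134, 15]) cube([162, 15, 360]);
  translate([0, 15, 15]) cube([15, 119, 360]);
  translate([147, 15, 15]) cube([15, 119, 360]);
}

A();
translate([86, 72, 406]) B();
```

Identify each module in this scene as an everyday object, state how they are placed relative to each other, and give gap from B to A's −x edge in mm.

A is a stool. B is an open box. The open box is on top of the stool, centred. The gap from the open box to the stool's −x edge is 86 mm.

The open box's min-x is at 86; the stool's min-x is 0; gap = 86 mm.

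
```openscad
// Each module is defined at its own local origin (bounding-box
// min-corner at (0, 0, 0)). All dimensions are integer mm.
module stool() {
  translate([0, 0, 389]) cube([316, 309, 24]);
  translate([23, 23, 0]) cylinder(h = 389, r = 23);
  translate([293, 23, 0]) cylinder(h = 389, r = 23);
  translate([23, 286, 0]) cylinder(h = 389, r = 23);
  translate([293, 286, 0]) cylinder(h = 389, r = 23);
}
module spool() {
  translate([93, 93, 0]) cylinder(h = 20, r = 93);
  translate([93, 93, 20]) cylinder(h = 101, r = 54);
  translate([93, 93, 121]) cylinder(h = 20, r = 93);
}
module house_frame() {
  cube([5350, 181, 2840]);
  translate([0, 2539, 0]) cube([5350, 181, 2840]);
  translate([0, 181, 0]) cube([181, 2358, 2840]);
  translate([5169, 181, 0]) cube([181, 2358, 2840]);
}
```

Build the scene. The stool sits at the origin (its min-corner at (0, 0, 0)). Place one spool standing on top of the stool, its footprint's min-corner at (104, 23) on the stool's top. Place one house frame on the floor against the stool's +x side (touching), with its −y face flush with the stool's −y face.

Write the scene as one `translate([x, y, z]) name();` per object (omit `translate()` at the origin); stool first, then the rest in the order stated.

stool();
translate([104, 23, 413]) spool();
translate([316, 0, 0]) house_frame();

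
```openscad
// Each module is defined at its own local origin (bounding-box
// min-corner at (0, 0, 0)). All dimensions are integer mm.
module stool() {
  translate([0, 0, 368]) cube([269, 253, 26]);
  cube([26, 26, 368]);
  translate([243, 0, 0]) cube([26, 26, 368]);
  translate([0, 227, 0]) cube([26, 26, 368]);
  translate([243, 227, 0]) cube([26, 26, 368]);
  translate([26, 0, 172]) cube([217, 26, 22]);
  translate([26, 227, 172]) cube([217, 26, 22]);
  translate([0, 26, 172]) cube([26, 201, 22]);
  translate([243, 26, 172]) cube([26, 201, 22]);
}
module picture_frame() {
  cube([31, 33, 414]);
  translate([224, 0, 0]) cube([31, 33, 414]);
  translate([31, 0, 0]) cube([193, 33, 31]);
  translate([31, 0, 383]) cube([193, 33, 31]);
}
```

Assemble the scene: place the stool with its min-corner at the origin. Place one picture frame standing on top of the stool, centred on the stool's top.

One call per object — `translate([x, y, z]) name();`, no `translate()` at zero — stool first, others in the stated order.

stool();
translate([7, 110, 394]) picture_frame();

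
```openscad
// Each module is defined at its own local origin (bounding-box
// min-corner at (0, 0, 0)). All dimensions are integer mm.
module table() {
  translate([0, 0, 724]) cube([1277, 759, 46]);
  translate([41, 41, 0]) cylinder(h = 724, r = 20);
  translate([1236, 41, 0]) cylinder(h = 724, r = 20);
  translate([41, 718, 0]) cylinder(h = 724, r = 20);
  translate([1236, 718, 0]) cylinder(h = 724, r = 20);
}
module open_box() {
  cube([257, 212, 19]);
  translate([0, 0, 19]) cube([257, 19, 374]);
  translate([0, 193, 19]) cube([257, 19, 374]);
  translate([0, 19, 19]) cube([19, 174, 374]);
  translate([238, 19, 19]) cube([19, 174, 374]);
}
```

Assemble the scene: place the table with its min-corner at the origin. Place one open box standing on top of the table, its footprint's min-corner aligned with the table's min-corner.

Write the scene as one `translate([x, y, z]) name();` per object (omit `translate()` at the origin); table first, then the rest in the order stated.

table();
translate([0, 0, 770]) open_box();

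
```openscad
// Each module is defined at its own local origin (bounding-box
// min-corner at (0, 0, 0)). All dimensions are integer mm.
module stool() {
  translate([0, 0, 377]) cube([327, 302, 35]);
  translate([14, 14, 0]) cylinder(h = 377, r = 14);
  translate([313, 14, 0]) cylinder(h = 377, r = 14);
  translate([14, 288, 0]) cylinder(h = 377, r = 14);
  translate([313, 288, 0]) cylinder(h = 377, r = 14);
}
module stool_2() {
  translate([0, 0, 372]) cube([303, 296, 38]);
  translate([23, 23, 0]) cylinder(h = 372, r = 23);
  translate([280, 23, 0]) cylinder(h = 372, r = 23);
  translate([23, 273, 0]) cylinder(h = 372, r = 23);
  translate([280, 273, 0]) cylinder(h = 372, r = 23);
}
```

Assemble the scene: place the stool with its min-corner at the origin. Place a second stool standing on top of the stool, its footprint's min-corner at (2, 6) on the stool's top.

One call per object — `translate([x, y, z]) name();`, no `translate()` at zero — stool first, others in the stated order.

stool();
translate([2, 6, 412]) stool_2();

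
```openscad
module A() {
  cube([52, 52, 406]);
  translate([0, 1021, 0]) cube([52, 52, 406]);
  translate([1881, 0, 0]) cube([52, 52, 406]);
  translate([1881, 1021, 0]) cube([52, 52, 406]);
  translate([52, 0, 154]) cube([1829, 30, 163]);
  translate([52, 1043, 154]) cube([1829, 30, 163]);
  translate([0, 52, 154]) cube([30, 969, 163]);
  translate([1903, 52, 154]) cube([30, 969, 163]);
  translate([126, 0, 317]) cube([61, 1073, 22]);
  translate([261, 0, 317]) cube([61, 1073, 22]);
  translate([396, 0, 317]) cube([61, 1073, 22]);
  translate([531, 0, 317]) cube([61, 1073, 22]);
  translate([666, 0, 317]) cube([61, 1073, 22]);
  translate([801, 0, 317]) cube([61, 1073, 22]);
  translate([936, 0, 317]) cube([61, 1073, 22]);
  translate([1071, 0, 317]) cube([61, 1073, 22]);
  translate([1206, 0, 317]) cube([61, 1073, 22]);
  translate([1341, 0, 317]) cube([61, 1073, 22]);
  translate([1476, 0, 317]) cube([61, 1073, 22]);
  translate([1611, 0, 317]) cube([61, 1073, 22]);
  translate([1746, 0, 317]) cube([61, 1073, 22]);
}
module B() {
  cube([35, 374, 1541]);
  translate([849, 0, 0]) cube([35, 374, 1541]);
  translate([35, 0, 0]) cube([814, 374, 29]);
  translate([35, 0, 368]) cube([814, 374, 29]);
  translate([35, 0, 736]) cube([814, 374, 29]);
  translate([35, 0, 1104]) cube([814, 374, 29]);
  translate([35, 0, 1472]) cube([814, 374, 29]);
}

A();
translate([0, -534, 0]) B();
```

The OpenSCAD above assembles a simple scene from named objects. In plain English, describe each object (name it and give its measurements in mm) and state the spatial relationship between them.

A is a bed frame 1933 mm long (x) by 1073 mm wide (y). Four 52×52 mm corner posts, 406 mm tall, at the corners of the footprint. Four rails of 30 mm thickness and 163 mm height run between adjacent posts with their undersides at z = 154 mm, their outer faces flush with the outside of the frame (the two x-running rails run between the posts' inner faces; the two y-running rails run between the posts' inner faces). 13 slats, each 61 mm wide (x) and 22 mm thick, lie across the top of the two x-running rails, running the full 1073 mm width of the frame in y; the slats are evenly spaced along x between the inner faces of the end posts with equal gaps (rounded down to the nearest mm) at the −x end and between each pair — any rounding remainder accumulates at the +x end.

B is an open bookshelf. Two side panels, each 35 mm thick, 374 mm deep and 1541 mm tall, stand 884 mm apart (outside-to-outside). Between them sit 5 shelves, each 29 mm thick and 374 mm deep, spanning the full gap between the sides. The bottom shelf rests on the floor (its underside at z = 0) and the clear gap between one shelf's top and the next shelf's underside is 339 mm.

The bookshelf is on the floor beside the bed frame on its −y side.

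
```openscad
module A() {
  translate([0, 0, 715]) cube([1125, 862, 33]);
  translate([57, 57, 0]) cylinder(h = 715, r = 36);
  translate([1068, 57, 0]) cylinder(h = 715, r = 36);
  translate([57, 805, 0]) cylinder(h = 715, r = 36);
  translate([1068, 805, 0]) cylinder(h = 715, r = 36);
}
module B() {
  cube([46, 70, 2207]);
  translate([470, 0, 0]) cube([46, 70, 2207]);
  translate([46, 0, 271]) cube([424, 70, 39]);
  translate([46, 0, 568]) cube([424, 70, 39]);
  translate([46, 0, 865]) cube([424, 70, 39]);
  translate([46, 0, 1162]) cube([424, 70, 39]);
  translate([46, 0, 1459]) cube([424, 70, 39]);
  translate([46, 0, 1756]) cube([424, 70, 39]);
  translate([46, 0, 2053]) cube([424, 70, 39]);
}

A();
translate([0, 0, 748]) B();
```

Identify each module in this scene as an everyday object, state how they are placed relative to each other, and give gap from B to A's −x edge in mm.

A is a table. B is a ladder. The ladder is on top of the table. The gap from the ladder to the table's −x edge is 0 mm.

The ladder's min-x is at 0; the table's min-x is 0; gap = 0 mm.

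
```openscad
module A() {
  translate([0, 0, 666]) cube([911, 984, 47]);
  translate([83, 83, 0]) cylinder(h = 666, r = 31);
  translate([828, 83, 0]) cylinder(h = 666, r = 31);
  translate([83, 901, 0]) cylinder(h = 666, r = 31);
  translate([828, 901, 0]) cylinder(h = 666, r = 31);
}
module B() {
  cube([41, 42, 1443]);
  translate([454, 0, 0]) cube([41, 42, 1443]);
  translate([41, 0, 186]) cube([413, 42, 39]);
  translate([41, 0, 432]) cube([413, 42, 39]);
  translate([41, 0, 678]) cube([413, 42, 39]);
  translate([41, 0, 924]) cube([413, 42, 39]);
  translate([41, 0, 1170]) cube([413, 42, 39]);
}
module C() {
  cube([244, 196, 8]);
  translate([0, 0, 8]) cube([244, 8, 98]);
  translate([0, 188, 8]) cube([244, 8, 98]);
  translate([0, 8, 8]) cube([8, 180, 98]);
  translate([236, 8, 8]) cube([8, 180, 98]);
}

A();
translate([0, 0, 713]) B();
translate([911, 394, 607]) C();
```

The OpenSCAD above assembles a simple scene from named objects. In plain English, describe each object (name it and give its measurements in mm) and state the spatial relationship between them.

A is a table with a 911×984 mm rectangular top, 47 mm thick, top surface at z = 713 mm, supported by four round legs of 62 mm diameter, each leg's bounding box inset 52 mm from the nearest pair of top edges, running from the floor.

B is a wooden ladder with two side rails of 41×42 mm section and 1443 mm height, set 495 mm apart overall. Between them run 5 rectangular rungs (42 mm deep, 39 mm thick), front faces flush with the rails' −y face. The bottom of the first rung is 186 mm above the floor and each subsequent rung is 246 mm higher than the one below.

C is an open storage box with external size 244×196×106 mm and wall thickness 8 mm (the base is also 8 mm thick). The base covers the whole footprint; the four walls stand on the base, with the y-facing walls full-width and the x-facing walls fitting between their inner faces.

The ladder is on top of the table. The open box is beside the table with their tops flush at z = 713.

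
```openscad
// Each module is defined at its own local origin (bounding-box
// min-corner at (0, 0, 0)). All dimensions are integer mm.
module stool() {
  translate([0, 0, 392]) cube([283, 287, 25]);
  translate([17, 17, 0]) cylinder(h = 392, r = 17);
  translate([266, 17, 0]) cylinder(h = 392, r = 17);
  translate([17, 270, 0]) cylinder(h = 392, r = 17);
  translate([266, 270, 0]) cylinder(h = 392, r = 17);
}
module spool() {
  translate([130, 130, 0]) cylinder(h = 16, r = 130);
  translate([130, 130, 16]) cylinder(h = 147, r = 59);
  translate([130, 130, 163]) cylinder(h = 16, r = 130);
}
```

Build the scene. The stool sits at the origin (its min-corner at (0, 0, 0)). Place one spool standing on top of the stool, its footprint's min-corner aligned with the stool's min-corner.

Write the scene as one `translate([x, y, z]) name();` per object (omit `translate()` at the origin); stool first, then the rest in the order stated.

stool();
translate([0, 0, 417]) spool();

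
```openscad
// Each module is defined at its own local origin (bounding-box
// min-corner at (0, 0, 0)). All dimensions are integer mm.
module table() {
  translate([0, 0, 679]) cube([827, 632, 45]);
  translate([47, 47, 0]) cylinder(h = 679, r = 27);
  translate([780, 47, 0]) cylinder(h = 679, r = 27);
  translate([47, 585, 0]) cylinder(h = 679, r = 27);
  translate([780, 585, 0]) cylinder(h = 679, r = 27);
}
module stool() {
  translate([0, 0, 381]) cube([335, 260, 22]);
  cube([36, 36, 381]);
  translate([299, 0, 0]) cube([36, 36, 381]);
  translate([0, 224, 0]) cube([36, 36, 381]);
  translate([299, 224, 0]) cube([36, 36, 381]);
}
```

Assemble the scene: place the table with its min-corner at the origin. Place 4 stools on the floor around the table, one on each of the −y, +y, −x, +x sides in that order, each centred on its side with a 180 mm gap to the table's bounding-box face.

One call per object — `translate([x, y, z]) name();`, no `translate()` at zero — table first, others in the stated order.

table();
translate([246, -440, 0]) stool();
translate([246, 812, 0]) stool();
translate([-515, 186, 0]) stool();
translate([1007, 186, 0]) stool();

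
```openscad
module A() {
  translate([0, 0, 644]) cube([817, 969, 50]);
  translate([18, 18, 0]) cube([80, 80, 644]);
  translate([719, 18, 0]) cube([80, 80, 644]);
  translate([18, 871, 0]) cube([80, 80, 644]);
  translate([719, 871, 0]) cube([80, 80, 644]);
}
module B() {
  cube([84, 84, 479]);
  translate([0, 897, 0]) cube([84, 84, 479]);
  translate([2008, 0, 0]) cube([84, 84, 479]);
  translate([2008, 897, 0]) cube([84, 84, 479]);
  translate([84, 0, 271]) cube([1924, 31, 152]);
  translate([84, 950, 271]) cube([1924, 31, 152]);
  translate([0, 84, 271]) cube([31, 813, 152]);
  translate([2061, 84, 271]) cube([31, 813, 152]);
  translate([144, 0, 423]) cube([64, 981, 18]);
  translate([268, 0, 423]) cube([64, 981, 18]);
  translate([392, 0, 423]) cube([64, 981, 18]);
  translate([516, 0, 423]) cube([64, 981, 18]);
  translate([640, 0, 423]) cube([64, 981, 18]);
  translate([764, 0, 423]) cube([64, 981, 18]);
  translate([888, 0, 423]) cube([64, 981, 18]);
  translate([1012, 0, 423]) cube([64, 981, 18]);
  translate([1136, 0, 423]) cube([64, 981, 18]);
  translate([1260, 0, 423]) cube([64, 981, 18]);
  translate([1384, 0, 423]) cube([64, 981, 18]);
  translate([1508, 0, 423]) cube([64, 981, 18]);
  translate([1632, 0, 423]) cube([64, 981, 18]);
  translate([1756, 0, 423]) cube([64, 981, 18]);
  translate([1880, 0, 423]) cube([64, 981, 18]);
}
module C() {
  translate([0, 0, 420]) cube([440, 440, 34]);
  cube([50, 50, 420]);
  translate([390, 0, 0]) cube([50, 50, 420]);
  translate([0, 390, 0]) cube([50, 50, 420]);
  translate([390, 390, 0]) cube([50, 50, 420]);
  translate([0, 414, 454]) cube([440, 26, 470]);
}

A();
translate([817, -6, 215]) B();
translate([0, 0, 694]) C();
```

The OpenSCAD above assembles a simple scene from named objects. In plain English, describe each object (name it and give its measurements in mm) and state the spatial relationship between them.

A is a rectangular dining table. The top is 817×969×50 mm with its upper surface at z = 694 mm. It stands on four 80×80 mm square legs, each inset 18 mm from the nearest pair of top edges, running from the floor to the underside of the top.

B is a bed frame 2092 mm long (x) by 981 mm wide (y). Four 84×84 mm corner posts, 479 mm tall, at the corners of the footprint. Four rails of 31 mm thickness and 152 mm height run between adjacent posts with their undersides at z = 271 mm, their outer faces flush with the outside of the frame (the two x-running rails run between the posts' inner faces; the two y-running rails run between the posts' inner faces). 15 slats, each 64 mm wide (x) and 18 mm thick, lie across the top of the two x-running rails, running the full 981 mm width of the frame in y; the slats are evenly spaced along x between the inner faces of the end posts with equal gaps (rounded down to the nearest mm) at the −x end and between each pair — any rounding remainder accumulates at the +x end.

C is a chair: 440×440 mm seat, 34 mm thick, top at z = 454 mm, on four 50 mm square corner legs flush with the seat edges. A 26 mm thick backrest slab spans the full seat width, extending 470 mm above the seat top, its back face flush with the seat's +y edge.

The bed frame is beside the table with their tops flush at z = 694. The chair is on top of the table.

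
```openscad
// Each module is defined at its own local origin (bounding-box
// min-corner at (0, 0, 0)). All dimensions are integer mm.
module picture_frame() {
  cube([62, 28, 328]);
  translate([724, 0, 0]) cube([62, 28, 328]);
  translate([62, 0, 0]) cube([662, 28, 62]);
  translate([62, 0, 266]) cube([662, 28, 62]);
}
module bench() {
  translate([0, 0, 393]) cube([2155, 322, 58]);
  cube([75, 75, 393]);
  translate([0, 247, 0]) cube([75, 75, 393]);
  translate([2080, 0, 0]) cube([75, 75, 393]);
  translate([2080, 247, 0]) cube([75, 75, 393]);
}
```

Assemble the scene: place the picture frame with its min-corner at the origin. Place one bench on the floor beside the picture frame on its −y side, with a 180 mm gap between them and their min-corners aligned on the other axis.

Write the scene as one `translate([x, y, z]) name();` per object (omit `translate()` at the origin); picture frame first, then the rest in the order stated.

picture_frame();
translate([0, -502, 0]) bench();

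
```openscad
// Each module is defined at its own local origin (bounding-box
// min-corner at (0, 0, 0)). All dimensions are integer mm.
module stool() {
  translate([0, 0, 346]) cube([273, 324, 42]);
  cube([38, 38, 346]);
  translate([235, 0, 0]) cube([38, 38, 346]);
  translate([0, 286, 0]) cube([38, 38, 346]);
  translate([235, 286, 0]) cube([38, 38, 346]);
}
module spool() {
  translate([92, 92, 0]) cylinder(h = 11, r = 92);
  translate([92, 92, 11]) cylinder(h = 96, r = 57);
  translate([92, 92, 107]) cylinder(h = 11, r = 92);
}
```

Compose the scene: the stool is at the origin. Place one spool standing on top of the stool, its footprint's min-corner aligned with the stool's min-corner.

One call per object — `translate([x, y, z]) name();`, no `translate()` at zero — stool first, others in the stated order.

stool();
translate([0, 0, 388]) spool();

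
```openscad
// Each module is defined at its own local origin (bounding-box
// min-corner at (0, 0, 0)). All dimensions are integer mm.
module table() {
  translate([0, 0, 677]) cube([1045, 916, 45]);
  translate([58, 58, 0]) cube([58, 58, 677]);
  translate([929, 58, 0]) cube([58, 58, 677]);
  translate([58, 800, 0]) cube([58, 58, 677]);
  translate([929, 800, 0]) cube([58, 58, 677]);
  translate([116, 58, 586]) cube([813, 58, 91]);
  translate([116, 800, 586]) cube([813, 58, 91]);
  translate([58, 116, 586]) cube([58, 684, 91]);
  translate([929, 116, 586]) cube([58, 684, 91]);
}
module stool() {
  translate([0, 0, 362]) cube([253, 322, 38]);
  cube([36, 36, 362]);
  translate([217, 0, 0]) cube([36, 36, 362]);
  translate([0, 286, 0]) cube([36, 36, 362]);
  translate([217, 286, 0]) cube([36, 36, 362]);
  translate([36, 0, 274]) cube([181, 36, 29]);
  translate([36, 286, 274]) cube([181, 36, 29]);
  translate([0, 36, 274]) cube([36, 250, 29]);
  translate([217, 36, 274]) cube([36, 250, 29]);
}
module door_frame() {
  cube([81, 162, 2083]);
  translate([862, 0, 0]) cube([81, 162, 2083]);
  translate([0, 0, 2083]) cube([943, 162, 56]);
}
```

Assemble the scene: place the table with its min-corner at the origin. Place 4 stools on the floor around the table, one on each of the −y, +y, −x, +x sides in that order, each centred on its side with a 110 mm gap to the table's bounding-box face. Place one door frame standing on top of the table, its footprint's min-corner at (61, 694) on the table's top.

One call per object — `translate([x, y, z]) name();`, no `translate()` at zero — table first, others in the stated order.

table();
translate([396, -432, 0]) stool();
translate([396, 1026, 0]) stool();
translate([-363, 297, 0]) stool();
translate([1155, 297, 0]) stool();
translate([61, 694, 722]) door_frame();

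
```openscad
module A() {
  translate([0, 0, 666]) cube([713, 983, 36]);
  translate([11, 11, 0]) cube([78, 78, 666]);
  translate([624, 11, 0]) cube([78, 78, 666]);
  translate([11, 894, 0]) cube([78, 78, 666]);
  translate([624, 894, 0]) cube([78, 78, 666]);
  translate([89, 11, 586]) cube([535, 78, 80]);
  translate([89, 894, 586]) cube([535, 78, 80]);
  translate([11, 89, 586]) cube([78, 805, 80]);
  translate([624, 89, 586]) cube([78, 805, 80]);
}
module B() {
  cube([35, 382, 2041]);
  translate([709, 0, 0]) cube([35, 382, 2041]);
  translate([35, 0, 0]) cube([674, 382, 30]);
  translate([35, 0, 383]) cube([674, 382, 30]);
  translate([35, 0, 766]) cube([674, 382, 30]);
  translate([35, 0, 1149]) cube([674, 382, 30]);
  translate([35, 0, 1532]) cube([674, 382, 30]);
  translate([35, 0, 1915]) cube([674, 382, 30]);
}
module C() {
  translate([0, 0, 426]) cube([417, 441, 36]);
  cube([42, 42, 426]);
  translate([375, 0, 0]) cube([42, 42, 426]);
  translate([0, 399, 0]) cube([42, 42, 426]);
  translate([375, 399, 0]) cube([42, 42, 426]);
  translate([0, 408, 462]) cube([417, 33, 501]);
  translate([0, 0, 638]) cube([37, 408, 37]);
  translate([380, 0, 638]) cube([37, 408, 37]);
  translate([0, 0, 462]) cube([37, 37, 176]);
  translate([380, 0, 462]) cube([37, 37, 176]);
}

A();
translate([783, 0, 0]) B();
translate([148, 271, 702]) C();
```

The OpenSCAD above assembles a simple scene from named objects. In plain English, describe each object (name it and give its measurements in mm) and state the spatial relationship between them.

A is a table with a 713×983 mm rectangular top, 36 mm thick, top surface at z = 702 mm, supported by four 78×78 mm square legs, each inset 11 mm from the nearest pair of top edges, running from the floor. Four apron rails, 78 mm thick and 80 mm tall, run between adjacent legs with their top edges flush with the underside of the top and their outer faces flush with the legs' outer faces.

B is a bookshelf 744 mm wide overall, 382 mm deep and 2041 mm tall. The two sides are 35 mm thick vertical panels. 6 horizontal shelves of 30 mm thickness span between the inner faces of the sides; the lowest shelf sits on the floor and shelves are stacked with a clear vertical gap of 353 mm between each pair.

C is a chair: 417×441 mm seat, 36 mm thick, top at z = 462 mm, on four 42 mm square corner legs flush with the seat edges. A 33 mm thick backrest slab spans the full seat width, extending 501 mm above the seat top, its back face flush with the seat's +y edge. Two armrests of 37×37 mm section run along each side from the seat's front edge to the front of the backrest, top faces 213 mm above the seat top and outer faces flush with the seat's x-edges; a 37×37 mm post under the front of each armrest stands on the seat at the front corner.

The bookshelf is on the floor beside the table on its +x side. The chair is on top of the table, centred.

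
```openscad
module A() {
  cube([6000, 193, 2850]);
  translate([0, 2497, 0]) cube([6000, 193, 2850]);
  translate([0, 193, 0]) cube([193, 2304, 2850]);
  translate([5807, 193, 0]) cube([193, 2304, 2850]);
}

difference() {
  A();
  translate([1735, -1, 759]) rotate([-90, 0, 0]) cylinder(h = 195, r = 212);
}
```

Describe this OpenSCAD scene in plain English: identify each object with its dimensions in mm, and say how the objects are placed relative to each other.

A is a box-shaped house frame (walls only): outside footprint 6000×2690 mm, wall height 2850 mm, wall thickness 193 mm. The two y-facing walls run the full x-width; the two x-facing walls fit between the inner faces of the y-facing walls.

The house frame has a circular hole of radius 212 mm through its front wall, centred at (x = 1735, z = 759).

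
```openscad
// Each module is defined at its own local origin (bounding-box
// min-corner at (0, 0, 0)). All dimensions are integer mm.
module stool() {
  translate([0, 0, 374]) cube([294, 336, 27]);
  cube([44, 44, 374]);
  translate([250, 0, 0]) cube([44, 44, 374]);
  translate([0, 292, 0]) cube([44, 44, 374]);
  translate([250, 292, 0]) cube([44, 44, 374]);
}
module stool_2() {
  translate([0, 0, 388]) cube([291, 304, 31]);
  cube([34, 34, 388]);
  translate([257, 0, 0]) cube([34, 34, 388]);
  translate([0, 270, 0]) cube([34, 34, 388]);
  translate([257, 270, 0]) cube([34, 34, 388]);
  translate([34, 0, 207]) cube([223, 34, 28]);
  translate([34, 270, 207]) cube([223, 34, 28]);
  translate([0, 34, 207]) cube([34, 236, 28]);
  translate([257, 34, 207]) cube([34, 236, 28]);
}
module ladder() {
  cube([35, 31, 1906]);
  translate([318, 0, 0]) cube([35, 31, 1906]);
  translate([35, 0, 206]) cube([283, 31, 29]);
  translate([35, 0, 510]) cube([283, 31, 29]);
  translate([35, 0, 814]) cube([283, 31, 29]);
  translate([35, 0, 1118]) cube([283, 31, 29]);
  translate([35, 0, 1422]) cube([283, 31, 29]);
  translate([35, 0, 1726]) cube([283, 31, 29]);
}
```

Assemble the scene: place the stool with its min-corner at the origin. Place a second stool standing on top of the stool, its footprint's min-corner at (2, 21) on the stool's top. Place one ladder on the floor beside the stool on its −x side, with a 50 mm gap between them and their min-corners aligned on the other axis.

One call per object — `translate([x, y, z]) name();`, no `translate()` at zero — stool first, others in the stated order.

stool();
translate([2, 21, 401]) stool_2();
translate([-403, 0, 0]) ladder();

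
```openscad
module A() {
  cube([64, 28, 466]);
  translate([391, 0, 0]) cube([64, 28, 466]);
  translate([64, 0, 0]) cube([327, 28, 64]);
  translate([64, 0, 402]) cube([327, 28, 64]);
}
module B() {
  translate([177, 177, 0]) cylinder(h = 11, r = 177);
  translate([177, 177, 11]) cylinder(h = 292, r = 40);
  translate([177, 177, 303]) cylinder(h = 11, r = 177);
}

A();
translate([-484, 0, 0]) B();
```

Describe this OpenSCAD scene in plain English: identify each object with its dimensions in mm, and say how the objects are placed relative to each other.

A is a rectangular picture frame lying in the x–z plane (depth along y). The opening is 327 mm wide (x) by 338 mm tall (z), surrounded by a border 64 mm wide on all four sides. The frame is 28 mm deep and is made of two full-height vertical stiles with two horizontal rails fitted between them.

B is a spool: two coaxial disc flanges of radius 177 mm and thickness 11 mm, joined by a core cylinder of radius 40 mm and height 292 mm. The lower flange rests on z = 0 and the three cylinders share a vertical axis.

The spool is on the floor beside the picture frame on its −x side.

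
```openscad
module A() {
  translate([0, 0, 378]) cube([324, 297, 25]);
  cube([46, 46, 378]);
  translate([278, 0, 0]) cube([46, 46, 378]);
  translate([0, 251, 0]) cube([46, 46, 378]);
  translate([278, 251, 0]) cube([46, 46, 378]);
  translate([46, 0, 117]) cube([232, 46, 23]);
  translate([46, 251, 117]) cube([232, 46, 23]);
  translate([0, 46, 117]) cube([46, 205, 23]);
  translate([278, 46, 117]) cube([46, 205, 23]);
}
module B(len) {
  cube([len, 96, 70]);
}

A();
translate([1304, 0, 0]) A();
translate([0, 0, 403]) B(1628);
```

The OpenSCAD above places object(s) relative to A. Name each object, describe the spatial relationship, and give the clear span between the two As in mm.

A is a stool. B is a beam. A beam spans the tops of two stools. The clear span between the two stools is 980 mm.

Second stool starts at x = 1304; first ends at x = 324; clear span = 1304 − 324 = 980 mm.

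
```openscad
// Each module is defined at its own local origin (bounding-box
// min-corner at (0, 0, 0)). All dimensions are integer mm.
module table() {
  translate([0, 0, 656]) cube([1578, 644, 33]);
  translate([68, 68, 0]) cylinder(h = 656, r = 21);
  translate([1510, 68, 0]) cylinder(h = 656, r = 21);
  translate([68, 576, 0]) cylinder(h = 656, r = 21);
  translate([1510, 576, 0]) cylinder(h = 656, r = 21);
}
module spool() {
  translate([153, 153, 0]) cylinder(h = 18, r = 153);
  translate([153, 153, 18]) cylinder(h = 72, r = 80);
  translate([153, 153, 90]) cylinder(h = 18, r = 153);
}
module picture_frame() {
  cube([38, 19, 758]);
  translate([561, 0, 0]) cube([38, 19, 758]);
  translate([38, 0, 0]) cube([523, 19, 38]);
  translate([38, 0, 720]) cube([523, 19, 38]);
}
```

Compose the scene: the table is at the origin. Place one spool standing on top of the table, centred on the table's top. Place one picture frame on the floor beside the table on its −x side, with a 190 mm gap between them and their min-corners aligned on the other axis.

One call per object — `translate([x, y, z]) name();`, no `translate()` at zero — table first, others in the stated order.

table();
translate([636, 169, 689]) spool();
translate([-789, 0, 0]) picture_frame();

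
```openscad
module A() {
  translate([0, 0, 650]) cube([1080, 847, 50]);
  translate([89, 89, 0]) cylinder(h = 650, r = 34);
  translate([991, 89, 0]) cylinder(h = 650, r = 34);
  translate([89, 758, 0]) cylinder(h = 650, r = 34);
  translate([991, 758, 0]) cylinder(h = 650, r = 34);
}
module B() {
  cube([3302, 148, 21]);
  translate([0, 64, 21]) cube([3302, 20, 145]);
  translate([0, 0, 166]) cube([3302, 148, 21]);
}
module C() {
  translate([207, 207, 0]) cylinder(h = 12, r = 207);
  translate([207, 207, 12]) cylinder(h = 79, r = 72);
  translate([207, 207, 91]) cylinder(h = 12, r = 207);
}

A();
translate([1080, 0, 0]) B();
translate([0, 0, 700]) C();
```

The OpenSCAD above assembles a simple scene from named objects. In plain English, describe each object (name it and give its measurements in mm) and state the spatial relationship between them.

A is a table with a 1080×847 mm rectangular top, 50 mm thick, top surface at z = 700 mm, supported by four round legs of 68 mm diameter, each leg's bounding box inset 55 mm from the nearest pair of top edges, running from the floor.

B is an I-beam lying along x, 3302 mm long. Overall section height 187 mm. Two flanges 148 mm wide (y) and 21 mm thick, one on the floor and one at the top; a web 20 mm thick runs between them, centred on the flange width.

C is a spool: two coaxial disc flanges of radius 207 mm and thickness 12 mm, joined by a core cylinder of radius 72 mm and height 79 mm. The lower flange rests on z = 0 and the three cylinders share a vertical axis.

The I-beam is against the table's +x side, with their −y faces flush. The spool is on top of the table.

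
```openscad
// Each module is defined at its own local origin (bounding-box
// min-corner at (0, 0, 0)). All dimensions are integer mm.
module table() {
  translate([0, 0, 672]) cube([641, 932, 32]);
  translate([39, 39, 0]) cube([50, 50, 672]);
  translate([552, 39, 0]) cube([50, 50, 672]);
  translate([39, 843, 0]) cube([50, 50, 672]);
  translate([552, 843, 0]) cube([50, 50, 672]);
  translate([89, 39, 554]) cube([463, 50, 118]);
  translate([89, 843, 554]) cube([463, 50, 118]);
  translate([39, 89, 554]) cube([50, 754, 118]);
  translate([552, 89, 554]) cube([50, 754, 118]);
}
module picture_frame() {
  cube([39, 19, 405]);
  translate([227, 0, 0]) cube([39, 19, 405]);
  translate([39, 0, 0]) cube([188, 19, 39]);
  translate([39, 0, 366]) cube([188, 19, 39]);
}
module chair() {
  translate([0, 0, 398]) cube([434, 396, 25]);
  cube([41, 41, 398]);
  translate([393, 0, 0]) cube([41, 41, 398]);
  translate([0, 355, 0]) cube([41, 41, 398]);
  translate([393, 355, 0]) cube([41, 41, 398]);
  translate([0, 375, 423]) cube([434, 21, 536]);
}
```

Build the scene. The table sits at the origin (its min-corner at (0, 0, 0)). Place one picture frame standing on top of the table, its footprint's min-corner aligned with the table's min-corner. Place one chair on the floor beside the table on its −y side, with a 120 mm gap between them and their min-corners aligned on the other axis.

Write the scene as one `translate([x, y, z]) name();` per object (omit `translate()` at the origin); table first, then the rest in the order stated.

table();
translate([0, 0, 704]) picture_frame();
translate([0, -516, 0]) chair();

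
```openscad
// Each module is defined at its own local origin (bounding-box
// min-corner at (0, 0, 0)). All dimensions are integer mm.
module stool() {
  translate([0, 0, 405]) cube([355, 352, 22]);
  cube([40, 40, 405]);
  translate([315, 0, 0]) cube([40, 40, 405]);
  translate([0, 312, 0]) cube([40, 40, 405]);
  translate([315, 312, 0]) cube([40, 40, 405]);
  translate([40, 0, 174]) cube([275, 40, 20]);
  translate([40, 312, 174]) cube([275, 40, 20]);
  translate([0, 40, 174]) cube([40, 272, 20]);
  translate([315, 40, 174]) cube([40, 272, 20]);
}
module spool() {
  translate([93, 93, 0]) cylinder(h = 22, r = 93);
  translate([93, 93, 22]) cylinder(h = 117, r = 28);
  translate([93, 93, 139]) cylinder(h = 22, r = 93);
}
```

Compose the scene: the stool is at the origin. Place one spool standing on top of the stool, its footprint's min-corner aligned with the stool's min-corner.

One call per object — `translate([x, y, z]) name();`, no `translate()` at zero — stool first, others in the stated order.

stool();
translate([0, 0, 427]) spool();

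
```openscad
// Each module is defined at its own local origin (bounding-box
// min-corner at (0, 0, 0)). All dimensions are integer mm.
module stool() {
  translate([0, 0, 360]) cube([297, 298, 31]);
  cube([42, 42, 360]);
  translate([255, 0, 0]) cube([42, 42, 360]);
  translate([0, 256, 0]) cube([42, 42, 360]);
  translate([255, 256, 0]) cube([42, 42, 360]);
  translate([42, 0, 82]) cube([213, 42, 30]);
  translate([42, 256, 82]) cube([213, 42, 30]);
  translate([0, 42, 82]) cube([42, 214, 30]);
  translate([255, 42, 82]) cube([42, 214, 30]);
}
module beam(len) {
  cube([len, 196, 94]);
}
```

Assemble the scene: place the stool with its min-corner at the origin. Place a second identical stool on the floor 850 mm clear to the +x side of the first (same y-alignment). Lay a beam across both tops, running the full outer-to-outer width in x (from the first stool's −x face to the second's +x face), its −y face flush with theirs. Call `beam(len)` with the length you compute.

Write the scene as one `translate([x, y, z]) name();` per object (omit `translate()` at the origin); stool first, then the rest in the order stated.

stool();
translate([1147, 0, 0]) stool();
translate([0, 0, 391]) beam(1444);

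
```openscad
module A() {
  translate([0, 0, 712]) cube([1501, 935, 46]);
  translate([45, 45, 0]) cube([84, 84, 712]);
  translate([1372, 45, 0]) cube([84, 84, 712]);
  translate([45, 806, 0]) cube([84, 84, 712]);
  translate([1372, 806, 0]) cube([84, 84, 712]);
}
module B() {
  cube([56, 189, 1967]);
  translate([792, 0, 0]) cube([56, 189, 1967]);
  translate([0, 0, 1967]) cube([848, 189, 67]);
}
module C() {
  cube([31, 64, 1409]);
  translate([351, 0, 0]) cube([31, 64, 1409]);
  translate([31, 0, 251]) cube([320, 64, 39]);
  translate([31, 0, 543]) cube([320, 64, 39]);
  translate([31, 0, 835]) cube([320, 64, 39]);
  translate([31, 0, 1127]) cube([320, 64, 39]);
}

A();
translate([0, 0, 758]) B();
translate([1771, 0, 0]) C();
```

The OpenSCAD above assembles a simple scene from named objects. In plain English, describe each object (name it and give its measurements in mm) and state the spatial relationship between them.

A is a rectangular dining table. The top is 1501×935×46 mm with its upper surface at z = 758 mm. It stands on four 84×84 mm square legs, each inset 45 mm from the nearest pair of top edges, running from the floor to the underside of the top.

B is a rectangular door frame: two vertical jambs of 56×189 mm section, 1967 mm tall, with a clear opening 736 mm wide between their inner faces. A header 67 mm tall and 189 mm deep lies on top of the jambs and spans the full outside width.

C is a straight ladder. Two 31×64 mm vertical rails, 1409 mm tall, stand 382 mm apart (outside-to-outside) with their front faces coplanar on the −y side. 4 rungs, each 64 mm deep and 39 mm tall, span between the inner faces of the rails, front faces flush with the rails. The lowest rung's underside is at z = 251 mm and rungs are spaced 292 mm apart (underside to underside).

The door frame is on top of the table. The ladder is on the floor beside the table on its +x side.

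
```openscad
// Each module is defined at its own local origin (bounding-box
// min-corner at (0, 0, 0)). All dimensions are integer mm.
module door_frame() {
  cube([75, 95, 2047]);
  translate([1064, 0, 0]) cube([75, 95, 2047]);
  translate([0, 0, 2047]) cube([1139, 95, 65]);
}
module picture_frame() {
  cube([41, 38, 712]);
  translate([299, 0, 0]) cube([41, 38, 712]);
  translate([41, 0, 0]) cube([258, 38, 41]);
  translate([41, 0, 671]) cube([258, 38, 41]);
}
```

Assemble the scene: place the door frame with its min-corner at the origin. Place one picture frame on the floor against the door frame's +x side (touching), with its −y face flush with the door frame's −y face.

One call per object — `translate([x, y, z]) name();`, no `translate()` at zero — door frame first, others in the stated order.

door_frame();
translate([1139, 0, 0]) picture_frame();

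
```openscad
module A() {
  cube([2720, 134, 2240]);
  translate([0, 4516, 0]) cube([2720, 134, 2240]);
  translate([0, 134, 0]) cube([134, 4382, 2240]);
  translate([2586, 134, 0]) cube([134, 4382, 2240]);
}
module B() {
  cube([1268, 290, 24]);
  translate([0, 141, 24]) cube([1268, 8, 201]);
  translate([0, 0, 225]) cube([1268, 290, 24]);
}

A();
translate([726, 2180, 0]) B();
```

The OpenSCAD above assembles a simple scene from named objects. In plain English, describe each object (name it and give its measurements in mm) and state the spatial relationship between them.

A is the wall frame of a small rectangular building: four walls, each 2240 mm tall and 134 mm thick, enclosing a footprint 2720 mm (x) by 4650 mm (y) outside-to-outside, with no floor or roof. The front and back walls (the −y and +y sides) span the full width; the two side walls fit between them.

B is an I-beam lying along x, 1268 mm long. Overall section height 249 mm. Two flanges 290 mm wide (y) and 24 mm thick, one on the floor and one at the top; a web 8 mm thick runs between them, centred on the flange width.

The I-beam sits inside the house frame, centred.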